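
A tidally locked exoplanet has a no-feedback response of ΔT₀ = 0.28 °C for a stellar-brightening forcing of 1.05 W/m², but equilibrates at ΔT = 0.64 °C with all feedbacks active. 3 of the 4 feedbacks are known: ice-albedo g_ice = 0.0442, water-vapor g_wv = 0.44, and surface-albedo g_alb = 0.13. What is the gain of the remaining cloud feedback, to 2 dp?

-0.05

Amplification A = ΔT/ΔT₀ = 0.64/0.28 = 2.286.
Total gain g = 1 − 1/A = 1 − 1/2.286 = 0.5626.
Known gains sum to 0.0442 + 0.44 + 0.13 = 0.6142.
g_cld = 0.5626 − 0.6142 = -0.05.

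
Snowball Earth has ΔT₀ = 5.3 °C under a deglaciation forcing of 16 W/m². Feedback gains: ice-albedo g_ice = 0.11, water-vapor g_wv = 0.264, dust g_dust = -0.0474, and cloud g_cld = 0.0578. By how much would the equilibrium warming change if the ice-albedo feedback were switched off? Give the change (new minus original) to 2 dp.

-1.31 °C

Original: g = 0.3844, ΔT = 5.3/(1−0.3844) = 8.6095 °C.
Without ice-albedo: g' = 0.2744, ΔT' = 5.3/(1−0.2744) = 7.3043 °C.
Change = 7.3043 − 8.6095 = -1.31 °C.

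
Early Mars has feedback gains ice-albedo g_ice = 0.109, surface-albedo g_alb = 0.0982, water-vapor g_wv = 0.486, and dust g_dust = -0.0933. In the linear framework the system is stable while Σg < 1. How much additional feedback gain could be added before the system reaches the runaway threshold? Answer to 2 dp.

0.40

Current total gain = 0.109 + 0.0982 + 0.486 − 0.0933 = 0.5999.
Margin to runaway = 1 − 0.5999 = 0.40.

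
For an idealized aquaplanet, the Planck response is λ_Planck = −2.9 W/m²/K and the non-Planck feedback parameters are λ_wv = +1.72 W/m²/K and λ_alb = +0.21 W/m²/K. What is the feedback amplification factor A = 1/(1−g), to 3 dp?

2.990

Convert to gains: g_wv = 1.72/2.9 = 0.5931; g_alb = 0.21/2.9 = 0.07241.
Total gain g = 0.66551.
A = 1/(1 − 0.66551) = 2.990.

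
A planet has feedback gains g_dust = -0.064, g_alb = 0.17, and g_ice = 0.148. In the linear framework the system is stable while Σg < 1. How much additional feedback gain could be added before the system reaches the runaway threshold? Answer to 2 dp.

0.75

Current total gain = -0.064 + 0.17 + 0.148 = 0.254.
Margin to runaway = 1 − 0.254 = 0.75.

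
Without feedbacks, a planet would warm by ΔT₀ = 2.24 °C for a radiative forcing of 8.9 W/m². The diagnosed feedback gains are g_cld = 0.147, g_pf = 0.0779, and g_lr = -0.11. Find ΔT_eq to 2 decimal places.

Total gain g = 0.147 + 0.0779 − 0.11 = 0.1149.
Amplification A = 1/(1 − 0.1149) = 1.13.
ΔT = 2.24 × 1.13 = 2.53 °C.

2.53 °C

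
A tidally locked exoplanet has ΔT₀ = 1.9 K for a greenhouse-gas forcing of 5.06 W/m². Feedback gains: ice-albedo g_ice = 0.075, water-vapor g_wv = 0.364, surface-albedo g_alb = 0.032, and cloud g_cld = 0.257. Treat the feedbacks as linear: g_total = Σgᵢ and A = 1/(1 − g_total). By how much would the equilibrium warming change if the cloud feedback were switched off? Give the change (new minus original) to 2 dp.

-3.39 K

Original: g = 0.728, ΔT = 1.9/(1−0.728) = 6.9853 K.
Without cloud: g' = 0.471, ΔT' = 1.9/(1−0.471) = 3.5917 K.
Change = 3.5917 − 6.9853 = -3.39 K.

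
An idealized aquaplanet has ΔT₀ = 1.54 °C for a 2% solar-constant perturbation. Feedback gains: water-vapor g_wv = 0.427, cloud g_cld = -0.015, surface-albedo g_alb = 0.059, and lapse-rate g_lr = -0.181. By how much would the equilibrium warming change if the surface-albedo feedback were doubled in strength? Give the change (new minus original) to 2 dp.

0.20 °C

Original: g = 0.29, ΔT = 1.54/(1−0.29) = 2.1690 °C.
With doubled surface-albedo: g' = 0.349, ΔT' = 1.54/(1−0.349) = 2.3656 °C.
Change = 2.3656 − 2.1690 = 0.20 °C.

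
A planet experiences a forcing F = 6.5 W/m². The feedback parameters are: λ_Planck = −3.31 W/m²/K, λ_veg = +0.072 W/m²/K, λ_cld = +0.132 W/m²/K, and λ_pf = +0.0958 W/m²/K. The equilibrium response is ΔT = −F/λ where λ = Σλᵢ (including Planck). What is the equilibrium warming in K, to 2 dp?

Net feedback parameter λ = (−3.31) + (+0.072) + (+0.132) + (+0.0958) = -3.0102 W/m²/K.
ΔT = −F/λ = −6.5/(-3.0102) = 2.16 K.

2.16 K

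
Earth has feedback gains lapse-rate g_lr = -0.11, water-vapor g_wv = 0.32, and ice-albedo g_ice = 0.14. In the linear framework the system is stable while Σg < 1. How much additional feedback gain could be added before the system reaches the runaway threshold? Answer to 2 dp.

Current total gain = -0.11 + 0.32 + 0.14 = 0.35.
Margin to runaway = 1 − 0.35 = 0.65.

0.65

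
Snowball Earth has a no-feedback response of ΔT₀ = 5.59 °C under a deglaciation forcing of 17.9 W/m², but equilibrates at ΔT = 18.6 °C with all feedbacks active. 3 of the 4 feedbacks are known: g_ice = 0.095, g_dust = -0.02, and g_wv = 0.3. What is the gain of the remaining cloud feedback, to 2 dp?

0.32

Amplification A = ΔT/ΔT₀ = 18.6/5.59 = 3.327.
Total gain g = 1 − 1/A = 1 − 1/3.327 = 0.6994.
Known gains sum to 0.095 − 0.02 + 0.3 = 0.375.
g_cld = 0.6994 − 0.375 = 0.32.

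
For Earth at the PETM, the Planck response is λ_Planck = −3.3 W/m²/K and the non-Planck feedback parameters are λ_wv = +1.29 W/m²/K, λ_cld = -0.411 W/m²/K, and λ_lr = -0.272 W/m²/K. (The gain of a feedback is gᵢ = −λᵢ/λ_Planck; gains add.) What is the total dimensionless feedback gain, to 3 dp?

Convert to gains: g_wv = 1.29/3.3 = 0.3909; g_cld = -0.411/3.3 = -0.1245; g_lr = -0.272/3.3 = -0.08242.
Total gain g = 0.18398.

0.184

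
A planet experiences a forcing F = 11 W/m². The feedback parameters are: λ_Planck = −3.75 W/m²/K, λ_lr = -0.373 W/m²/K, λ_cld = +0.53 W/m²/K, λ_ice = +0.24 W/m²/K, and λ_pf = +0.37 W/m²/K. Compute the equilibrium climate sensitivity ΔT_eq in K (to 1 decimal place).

Net feedback parameter λ = (−3.75) + (-0.373) + (+0.53) + (+0.24) + (+0.37) = -2.983 W/m²/K.
ΔT = −F/λ = −11/(-2.983) = 3.7 K.

3.7 K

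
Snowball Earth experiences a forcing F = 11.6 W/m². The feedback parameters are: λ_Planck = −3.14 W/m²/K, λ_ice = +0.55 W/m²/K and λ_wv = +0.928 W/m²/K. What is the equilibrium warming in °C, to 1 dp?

7.0 °C

Net feedback parameter λ = (−3.14) + (+0.55) + (+0.928) = -1.662 W/m²/K.
ΔT = −F/λ = −11.6/(-1.662) = 7.0 °C.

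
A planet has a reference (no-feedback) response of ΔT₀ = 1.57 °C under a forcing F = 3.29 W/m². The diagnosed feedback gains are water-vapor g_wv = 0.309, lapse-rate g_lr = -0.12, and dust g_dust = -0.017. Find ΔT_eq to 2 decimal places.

Total gain g = 0.309 − 0.12 − 0.017 = 0.172.
Amplification A = 1/(1 − 0.172) = 1.208.
ΔT = 1.57 × 1.208 = 1.90 °C.

1.90 °C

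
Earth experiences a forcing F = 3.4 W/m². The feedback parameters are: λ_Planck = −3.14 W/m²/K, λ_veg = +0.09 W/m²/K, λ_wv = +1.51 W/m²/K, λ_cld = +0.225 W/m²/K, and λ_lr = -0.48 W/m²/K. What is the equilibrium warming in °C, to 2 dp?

1.89 °C

Net feedback parameter λ = (−3.14) + (+0.09) + (+1.51) + (+0.225) + (-0.48) = -1.795 W/m²/K.
ΔT = −F/λ = −3.4/(-1.795) = 1.89 °C.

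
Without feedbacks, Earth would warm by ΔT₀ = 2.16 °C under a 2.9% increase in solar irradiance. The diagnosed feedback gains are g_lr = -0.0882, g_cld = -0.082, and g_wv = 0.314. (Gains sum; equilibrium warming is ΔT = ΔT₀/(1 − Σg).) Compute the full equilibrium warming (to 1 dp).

2.5 °C

Total gain g = -0.0882 − 0.082 + 0.314 = 0.1438.
Amplification A = 1/(1 − 0.1438) = 1.168.
ΔT = 2.16 × 1.168 = 2.5 °C.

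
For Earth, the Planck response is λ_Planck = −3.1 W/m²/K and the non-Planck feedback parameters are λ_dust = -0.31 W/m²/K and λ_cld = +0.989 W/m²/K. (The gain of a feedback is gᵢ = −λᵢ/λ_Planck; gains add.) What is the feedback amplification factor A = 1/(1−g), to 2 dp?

Convert to gains: g_dust = -0.31/3.1 = -0.1; g_cld = 0.989/3.1 = 0.319.
Total gain g = 0.219.
A = 1/(1 − 0.219) = 1.28.

1.28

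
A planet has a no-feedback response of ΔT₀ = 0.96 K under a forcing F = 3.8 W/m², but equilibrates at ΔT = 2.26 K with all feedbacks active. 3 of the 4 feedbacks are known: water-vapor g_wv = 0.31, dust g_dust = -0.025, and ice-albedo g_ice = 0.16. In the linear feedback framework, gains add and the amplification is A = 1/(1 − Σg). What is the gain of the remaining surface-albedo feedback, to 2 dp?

0.13

Amplification A = ΔT/ΔT₀ = 2.26/0.96 = 2.354.
Total gain g = 1 − 1/A = 1 − 1/2.354 = 0.5752.
Known gains sum to 0.31 − 0.025 + 0.16 = 0.445.
g_alb = 0.5752 − 0.445 = 0.13.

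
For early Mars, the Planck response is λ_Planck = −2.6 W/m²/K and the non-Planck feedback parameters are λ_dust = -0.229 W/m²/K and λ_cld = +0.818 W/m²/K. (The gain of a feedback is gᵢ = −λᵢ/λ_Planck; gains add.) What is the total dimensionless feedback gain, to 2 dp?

0.23

Convert to gains: g_dust = -0.229/2.6 = -0.08808; g_cld = 0.818/2.6 = 0.3146.
Total gain g = 0.22652.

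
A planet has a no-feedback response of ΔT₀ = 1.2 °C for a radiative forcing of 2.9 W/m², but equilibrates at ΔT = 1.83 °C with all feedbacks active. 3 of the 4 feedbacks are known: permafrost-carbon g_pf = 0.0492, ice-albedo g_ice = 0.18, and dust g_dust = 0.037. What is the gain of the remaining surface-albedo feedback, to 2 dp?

Amplification A = ΔT/ΔT₀ = 1.83/1.2 = 1.525.
Total gain g = 1 − 1/A = 1 − 1/1.525 = 0.3443.
Known gains sum to 0.0492 + 0.18 + 0.037 = 0.2662.
g_alb = 0.3443 − 0.2662 = 0.08.

0.08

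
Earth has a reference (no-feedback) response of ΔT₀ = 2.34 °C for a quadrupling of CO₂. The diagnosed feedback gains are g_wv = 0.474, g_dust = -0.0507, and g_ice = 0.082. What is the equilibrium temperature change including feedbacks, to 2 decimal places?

Total gain g = 0.474 − 0.0507 + 0.082 = 0.5053.
Amplification A = 1/(1 − 0.5053) = 2.021.
ΔT = 2.34 × 2.021 = 4.73 °C.

4.73 °C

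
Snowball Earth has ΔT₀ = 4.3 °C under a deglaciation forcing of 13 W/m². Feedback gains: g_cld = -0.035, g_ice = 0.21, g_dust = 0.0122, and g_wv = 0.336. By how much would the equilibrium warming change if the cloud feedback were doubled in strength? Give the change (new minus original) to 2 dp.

Original: g = 0.5232, ΔT = 4.3/(1−0.5232) = 9.0185 °C.
With doubled cloud: g' = 0.4882, ΔT' = 4.3/(1−0.4882) = 8.4017 °C.
Change = 8.4017 − 9.0185 = -0.62 °C.

-0.62 °C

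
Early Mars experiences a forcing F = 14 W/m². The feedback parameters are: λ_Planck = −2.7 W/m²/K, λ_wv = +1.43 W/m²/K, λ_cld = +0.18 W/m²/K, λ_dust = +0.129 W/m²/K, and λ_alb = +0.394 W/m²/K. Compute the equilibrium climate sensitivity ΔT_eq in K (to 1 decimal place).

24.7 K

Net feedback parameter λ = (−2.7) + (+1.43) + (+0.18) + (+0.129) + (+0.394) = -0.567 W/m²/K.
ΔT = −F/λ = −14/(-0.567) = 24.7 K.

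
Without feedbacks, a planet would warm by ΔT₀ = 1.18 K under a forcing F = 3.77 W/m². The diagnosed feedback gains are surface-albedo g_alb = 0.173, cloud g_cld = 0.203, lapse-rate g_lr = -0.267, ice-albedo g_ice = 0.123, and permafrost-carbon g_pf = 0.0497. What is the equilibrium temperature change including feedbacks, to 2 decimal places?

1.64 K

Total gain g = 0.173 + 0.203 − 0.267 + 0.123 + 0.0497 = 0.2817.
Amplification A = 1/(1 − 0.2817) = 1.392.
ΔT = 1.18 × 1.392 = 1.64 K.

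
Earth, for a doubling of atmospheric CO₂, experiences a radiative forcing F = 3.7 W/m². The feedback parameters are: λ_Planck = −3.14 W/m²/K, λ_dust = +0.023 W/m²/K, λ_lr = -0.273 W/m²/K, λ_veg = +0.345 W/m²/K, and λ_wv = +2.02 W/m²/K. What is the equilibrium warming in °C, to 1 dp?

Net feedback parameter λ = (−3.14) + (+0.023) + (-0.273) + (+0.345) + (+2.02) = -1.025 W/m²/K.
ΔT = −F/λ = −3.7/(-1.025) = 3.6 °C.

3.6 °C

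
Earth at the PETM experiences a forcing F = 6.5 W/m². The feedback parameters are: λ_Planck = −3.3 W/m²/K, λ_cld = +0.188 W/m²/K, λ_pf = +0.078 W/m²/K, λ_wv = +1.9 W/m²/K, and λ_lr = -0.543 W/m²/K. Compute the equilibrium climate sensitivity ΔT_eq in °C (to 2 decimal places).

Net feedback parameter λ = (−3.3) + (+0.188) + (+0.078) + (+1.9) + (-0.543) = -1.677 W/m²/K.
ΔT = −F/λ = −6.5/(-1.677) = 3.88 °C.

3.88 °C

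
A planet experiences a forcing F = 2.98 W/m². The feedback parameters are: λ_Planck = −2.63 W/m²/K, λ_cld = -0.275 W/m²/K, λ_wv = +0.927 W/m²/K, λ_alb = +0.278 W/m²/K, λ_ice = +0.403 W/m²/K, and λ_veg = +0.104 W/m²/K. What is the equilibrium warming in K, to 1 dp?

2.5 K

Net feedback parameter λ = (−2.63) + (-0.275) + (+0.927) + (+0.278) + (+0.403) + (+0.104) = -1.193 W/m²/K.
ΔT = −F/λ = −2.98/(-1.193) = 2.5 K.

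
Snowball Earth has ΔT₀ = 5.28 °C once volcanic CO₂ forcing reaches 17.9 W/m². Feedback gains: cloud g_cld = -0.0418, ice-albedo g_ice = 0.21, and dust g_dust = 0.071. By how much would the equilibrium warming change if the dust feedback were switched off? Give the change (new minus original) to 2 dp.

-0.59 °C

Original: g = 0.2392, ΔT = 5.28/(1−0.2392) = 6.9401 °C.
Without dust: g' = 0.1682, ΔT' = 5.28/(1−0.1682) = 6.3477 °C.
Change = 6.3477 − 6.9401 = -0.59 °C.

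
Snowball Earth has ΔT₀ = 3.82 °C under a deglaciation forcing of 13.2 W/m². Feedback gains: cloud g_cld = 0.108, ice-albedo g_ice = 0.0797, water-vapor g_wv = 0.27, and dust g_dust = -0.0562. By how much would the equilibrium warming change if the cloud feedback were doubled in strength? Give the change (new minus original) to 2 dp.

Original: g = 0.4015, ΔT = 3.82/(1−0.4015) = 6.3826 °C.
With doubled cloud: g' = 0.5095, ΔT' = 3.82/(1−0.5095) = 7.7880 °C.
Change = 7.7880 − 6.3826 = 1.41 °C.

1.41 °C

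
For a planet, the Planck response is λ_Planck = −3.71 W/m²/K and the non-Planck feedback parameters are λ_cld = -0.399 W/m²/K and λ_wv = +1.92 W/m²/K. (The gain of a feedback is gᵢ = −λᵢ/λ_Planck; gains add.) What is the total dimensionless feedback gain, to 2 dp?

0.41

Convert to gains: g_cld = -0.399/3.71 = -0.1075; g_wv = 1.92/3.71 = 0.5175.
Total gain g = 0.41.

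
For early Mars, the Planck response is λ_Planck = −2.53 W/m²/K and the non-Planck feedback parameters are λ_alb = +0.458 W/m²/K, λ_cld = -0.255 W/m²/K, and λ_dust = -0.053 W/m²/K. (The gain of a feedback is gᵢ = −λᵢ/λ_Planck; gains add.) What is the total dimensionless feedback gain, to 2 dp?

0.06

Convert to gains: g_alb = 0.458/2.53 = 0.181; g_cld = -0.255/2.53 = -0.1008; g_dust = -0.053/2.53 = -0.02095.
Total gain g = 0.05925.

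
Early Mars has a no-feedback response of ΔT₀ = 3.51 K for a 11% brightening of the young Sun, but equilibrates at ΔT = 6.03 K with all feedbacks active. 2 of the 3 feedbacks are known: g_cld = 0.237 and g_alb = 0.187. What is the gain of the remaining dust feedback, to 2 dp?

Amplification A = ΔT/ΔT₀ = 6.03/3.51 = 1.718.
Total gain g = 1 − 1/A = 1 − 1/1.718 = 0.4179.
Known gains sum to 0.237 + 0.187 = 0.424.
g_dust = 0.4179 − 0.424 = -0.01.

-0.01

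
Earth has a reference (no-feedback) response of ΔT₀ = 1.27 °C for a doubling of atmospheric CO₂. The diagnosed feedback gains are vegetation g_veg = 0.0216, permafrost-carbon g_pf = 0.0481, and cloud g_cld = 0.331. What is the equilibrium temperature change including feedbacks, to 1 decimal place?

2.1 °C

Total gain g = 0.0216 + 0.0481 + 0.331 = 0.4007.
Amplification A = 1/(1 − 0.4007) = 1.669.
ΔT = 1.27 × 1.669 = 2.1 °C.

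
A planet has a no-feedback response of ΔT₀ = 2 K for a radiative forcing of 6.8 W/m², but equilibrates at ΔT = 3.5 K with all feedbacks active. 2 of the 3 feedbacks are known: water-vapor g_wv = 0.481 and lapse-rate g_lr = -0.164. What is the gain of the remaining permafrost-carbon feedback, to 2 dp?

0.11

Amplification A = ΔT/ΔT₀ = 3.5/2 = 1.75.
Total gain g = 1 − 1/A = 1 − 1/1.75 = 0.4286.
Known gains sum to 0.481 − 0.164 = 0.317.
g_pf = 0.4286 − 0.317 = 0.11.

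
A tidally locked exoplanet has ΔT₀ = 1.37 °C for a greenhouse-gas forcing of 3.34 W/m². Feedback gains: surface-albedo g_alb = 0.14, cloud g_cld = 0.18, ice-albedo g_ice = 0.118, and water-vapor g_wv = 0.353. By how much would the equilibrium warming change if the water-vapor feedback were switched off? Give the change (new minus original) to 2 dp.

-4.12 °C

Original: g = 0.791, ΔT = 1.37/(1−0.791) = 6.5550 °C.
Without water-vapor: g' = 0.438, ΔT' = 1.37/(1−0.438) = 2.4377 °C.
Change = 2.4377 − 6.5550 = -4.12 °C.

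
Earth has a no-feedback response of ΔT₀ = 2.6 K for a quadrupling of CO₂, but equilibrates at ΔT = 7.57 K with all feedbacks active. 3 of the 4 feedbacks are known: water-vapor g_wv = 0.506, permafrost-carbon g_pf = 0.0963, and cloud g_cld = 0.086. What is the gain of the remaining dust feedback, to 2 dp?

Amplification A = ΔT/ΔT₀ = 7.57/2.6 = 2.912.
Total gain g = 1 − 1/A = 1 − 1/2.912 = 0.6566.
Known gains sum to 0.506 + 0.0963 + 0.086 = 0.6883.
g_dust = 0.6566 − 0.6883 = -0.03.

-0.03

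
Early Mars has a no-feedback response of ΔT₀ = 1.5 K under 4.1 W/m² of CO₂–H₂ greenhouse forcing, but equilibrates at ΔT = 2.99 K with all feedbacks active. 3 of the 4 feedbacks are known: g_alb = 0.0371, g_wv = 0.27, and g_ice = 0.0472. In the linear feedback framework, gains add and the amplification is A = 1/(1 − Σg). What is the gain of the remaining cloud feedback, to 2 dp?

Amplification A = ΔT/ΔT₀ = 2.99/1.5 = 1.993.
Total gain g = 1 − 1/A = 1 − 1/1.993 = 0.4982.
Known gains sum to 0.0371 + 0.27 + 0.0472 = 0.3543.
g_cld = 0.4982 − 0.3543 = 0.14.

0.14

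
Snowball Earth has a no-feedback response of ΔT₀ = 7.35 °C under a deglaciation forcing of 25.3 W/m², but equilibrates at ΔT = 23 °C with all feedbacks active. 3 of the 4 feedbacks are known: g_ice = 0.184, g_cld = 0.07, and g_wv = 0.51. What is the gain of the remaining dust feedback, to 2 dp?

Amplification A = ΔT/ΔT₀ = 23/7.35 = 3.129.
Total gain g = 1 − 1/A = 1 − 1/3.129 = 0.6804.
Known gains sum to 0.184 + 0.07 + 0.51 = 0.764.
g_dust = 0.6804 − 0.764 = -0.08.

-0.08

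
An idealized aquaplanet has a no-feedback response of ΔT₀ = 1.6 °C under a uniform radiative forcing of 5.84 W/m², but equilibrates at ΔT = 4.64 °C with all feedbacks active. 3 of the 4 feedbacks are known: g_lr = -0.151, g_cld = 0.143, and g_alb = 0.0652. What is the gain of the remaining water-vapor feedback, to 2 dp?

0.60

Amplification A = ΔT/ΔT₀ = 4.64/1.6 = 2.9.
Total gain g = 1 − 1/A = 1 − 1/2.9 = 0.6552.
Known gains sum to -0.151 + 0.143 + 0.0652 = 0.0572.
g_wv = 0.6552 − 0.0572 = 0.60.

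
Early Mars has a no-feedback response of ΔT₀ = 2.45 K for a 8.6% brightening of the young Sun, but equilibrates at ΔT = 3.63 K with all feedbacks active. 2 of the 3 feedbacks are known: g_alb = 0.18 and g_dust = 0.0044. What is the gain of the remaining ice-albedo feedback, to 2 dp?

0.14

Amplification A = ΔT/ΔT₀ = 3.63/2.45 = 1.482.
Total gain g = 1 − 1/A = 1 − 1/1.482 = 0.3252.
Known gains sum to 0.18 + 0.0044 = 0.1844.
g_ice = 0.3252 − 0.1844 = 0.14.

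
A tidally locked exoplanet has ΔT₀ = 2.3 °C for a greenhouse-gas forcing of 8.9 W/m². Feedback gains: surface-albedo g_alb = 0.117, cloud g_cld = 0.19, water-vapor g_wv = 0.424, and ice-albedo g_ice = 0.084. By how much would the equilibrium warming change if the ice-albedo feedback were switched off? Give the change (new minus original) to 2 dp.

-3.88 °C

Original: g = 0.815, ΔT = 2.3/(1−0.815) = 12.4324 °C.
Without ice-albedo: g' = 0.731, ΔT' = 2.3/(1−0.731) = 8.5502 °C.
Change = 8.5502 − 12.4324 = -3.88 °C.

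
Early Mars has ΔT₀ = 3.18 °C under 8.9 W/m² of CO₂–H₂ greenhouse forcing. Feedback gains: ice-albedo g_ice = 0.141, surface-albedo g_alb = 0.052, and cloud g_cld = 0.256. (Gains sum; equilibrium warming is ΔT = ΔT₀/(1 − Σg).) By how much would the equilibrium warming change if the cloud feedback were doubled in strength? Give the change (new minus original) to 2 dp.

Original: g = 0.449, ΔT = 3.18/(1−0.449) = 5.7713 °C.
With doubled cloud: g' = 0.705, ΔT' = 3.18/(1−0.705) = 10.7797 °C.
Change = 10.7797 − 5.7713 = 5.01 °C.

5.01 °C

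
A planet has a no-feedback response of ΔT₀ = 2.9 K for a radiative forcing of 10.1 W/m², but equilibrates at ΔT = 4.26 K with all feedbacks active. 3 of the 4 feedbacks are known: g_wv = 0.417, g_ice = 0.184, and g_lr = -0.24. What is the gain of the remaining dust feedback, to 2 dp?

Amplification A = ΔT/ΔT₀ = 4.26/2.9 = 1.469.
Total gain g = 1 − 1/A = 1 − 1/1.469 = 0.3193.
Known gains sum to 0.417 + 0.184 − 0.24 = 0.361.
g_dust = 0.3193 − 0.361 = -0.04.

-0.04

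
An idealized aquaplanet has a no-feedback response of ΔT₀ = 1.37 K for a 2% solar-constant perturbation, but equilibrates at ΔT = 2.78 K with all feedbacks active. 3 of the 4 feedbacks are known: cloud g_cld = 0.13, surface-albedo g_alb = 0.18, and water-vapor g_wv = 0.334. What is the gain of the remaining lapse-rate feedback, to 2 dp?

Amplification A = ΔT/ΔT₀ = 2.78/1.37 = 2.029.
Total gain g = 1 − 1/A = 1 − 1/2.029 = 0.5071.
Known gains sum to 0.13 + 0.18 + 0.334 = 0.644.
g_lr = 0.5071 − 0.644 = -0.14.

-0.14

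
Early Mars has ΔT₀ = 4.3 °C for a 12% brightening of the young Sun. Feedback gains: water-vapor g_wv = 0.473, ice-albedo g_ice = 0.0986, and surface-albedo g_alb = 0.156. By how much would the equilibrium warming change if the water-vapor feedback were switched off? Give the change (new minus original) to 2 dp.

Original: g = 0.7276, ΔT = 4.3/(1−0.7276) = 15.7856 °C.
Without water-vapor: g' = 0.2546, ΔT' = 4.3/(1−0.2546) = 5.7687 °C.
Change = 5.7687 − 15.7856 = -10.02 °C.

-10.02 °C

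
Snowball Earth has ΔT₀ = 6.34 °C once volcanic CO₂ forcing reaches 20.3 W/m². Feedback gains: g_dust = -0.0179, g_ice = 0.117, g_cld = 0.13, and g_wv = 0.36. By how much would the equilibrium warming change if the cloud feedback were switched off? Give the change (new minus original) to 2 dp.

Original: g = 0.5891, ΔT = 6.34/(1−0.5891) = 15.4295 °C.
Without cloud: g' = 0.4591, ΔT' = 6.34/(1−0.4591) = 11.7212 °C.
Change = 11.7212 − 15.4295 = -3.71 °C.

-3.71 °C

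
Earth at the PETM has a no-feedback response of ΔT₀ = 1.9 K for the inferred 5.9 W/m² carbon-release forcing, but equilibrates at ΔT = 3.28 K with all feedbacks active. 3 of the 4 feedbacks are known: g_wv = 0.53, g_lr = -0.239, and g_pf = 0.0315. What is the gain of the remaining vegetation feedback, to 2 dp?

0.10

Amplification A = ΔT/ΔT₀ = 3.28/1.9 = 1.726.
Total gain g = 1 − 1/A = 1 − 1/1.726 = 0.4206.
Known gains sum to 0.53 − 0.239 + 0.0315 = 0.3225.
g_veg = 0.4206 − 0.3225 = 0.10.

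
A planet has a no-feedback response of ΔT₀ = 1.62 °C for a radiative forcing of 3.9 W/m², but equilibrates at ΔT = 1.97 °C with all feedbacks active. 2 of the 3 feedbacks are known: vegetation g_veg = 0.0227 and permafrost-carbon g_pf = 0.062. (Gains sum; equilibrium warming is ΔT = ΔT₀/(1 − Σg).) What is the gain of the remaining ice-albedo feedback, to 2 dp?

Amplification A = ΔT/ΔT₀ = 1.97/1.62 = 1.216.
Total gain g = 1 − 1/A = 1 − 1/1.216 = 0.1776.
Known gains sum to 0.0227 + 0.062 = 0.0847.
g_ice = 0.1776 − 0.0847 = 0.09.

0.09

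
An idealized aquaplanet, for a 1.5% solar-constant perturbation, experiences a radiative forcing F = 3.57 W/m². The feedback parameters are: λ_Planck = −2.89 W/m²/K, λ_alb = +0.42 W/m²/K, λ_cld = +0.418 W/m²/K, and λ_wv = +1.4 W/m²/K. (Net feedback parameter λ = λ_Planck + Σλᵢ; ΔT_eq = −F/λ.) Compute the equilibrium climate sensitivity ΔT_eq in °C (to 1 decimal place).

5.5 °C

Net feedback parameter λ = (−2.89) + (+0.42) + (+0.418) + (+1.4) = -0.652 W/m²/K.
ΔT = −F/λ = −3.57/(-0.652) = 5.5 °C.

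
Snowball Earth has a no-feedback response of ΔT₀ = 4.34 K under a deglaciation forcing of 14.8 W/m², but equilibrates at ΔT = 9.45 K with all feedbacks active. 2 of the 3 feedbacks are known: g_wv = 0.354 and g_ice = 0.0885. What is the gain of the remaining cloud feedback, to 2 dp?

0.10

Amplification A = ΔT/ΔT₀ = 9.45/4.34 = 2.177.
Total gain g = 1 − 1/A = 1 − 1/2.177 = 0.5407.
Known gains sum to 0.354 + 0.0885 = 0.4425.
g_cld = 0.5407 − 0.4425 = 0.10.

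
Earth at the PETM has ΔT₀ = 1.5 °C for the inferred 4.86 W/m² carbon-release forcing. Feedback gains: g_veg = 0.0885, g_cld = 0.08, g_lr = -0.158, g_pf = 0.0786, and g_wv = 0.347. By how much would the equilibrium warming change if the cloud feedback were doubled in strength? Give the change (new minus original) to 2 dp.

Original: g = 0.4361, ΔT = 1.5/(1−0.4361) = 2.6600 °C.
With doubled cloud: g' = 0.5161, ΔT' = 1.5/(1−0.5161) = 3.0998 °C.
Change = 3.0998 − 2.6600 = 0.44 °C.

0.44 °C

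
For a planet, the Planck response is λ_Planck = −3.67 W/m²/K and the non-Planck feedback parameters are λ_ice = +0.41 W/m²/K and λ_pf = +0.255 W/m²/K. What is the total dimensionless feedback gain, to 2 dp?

Convert to gains: g_ice = 0.41/3.67 = 0.1117; g_pf = 0.255/3.67 = 0.06948.
Total gain g = 0.18118.

0.18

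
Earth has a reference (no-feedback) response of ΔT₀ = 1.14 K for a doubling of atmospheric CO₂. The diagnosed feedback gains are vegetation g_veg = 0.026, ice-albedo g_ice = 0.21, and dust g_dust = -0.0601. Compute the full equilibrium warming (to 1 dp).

Total gain g = 0.026 + 0.21 − 0.0601 = 0.1759.
Amplification A = 1/(1 − 0.1759) = 1.213.
ΔT = 1.14 × 1.213 = 1.4 K.

1.4 K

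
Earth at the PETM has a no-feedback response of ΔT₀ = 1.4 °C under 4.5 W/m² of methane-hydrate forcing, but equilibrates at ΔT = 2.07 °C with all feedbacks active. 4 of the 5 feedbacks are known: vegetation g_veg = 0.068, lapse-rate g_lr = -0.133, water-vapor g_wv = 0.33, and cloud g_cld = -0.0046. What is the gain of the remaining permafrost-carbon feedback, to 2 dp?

0.06

Amplification A = ΔT/ΔT₀ = 2.07/1.4 = 1.479.
Total gain g = 1 − 1/A = 1 − 1/1.479 = 0.3239.
Known gains sum to 0.068 − 0.133 + 0.33 − 0.0046 = 0.2604.
g_pf = 0.3239 − 0.2604 = 0.06.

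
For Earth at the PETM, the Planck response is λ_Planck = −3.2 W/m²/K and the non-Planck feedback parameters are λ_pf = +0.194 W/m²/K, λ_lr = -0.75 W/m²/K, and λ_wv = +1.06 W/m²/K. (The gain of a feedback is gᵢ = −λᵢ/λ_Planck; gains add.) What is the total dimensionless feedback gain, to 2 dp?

0.16

Convert to gains: g_pf = 0.194/3.2 = 0.06062; g_lr = -0.75/3.2 = -0.2344; g_wv = 1.06/3.2 = 0.3312.
Total gain g = 0.15742.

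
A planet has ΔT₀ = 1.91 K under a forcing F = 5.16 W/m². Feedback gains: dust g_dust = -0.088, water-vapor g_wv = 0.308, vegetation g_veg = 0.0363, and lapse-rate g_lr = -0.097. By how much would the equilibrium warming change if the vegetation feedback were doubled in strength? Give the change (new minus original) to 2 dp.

0.10 K

Original: g = 0.1593, ΔT = 1.91/(1−0.1593) = 2.2719 K.
With doubled vegetation: g' = 0.1956, ΔT' = 1.91/(1−0.1956) = 2.3744 K.
Change = 2.3744 − 2.2719 = 0.10 K.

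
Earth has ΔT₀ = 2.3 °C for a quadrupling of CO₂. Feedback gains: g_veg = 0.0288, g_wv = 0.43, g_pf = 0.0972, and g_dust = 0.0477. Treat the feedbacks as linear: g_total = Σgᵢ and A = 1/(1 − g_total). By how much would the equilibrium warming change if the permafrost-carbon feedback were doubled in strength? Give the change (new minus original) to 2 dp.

Original: g = 0.6037, ΔT = 2.3/(1−0.6037) = 5.8037 °C.
With doubled permafrost-carbon: g' = 0.7009, ΔT' = 2.3/(1−0.7009) = 7.6897 °C.
Change = 7.6897 − 5.8037 = 1.89 °C.

1.89 °C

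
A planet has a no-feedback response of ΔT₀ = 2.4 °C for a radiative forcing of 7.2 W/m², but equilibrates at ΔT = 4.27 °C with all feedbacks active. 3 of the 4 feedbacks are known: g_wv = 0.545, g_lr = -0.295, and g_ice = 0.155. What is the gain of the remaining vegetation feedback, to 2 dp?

Amplification A = ΔT/ΔT₀ = 4.27/2.4 = 1.779.
Total gain g = 1 − 1/A = 1 − 1/1.779 = 0.4379.
Known gains sum to 0.545 − 0.295 + 0.155 = 0.405.
g_veg = 0.4379 − 0.405 = 0.03.

0.03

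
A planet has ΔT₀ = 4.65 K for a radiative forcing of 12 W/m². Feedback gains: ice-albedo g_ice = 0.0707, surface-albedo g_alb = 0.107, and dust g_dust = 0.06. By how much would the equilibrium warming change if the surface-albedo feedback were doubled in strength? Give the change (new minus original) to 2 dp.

1.00 K

Original: g = 0.2377, ΔT = 4.65/(1−0.2377) = 6.1000 K.
With doubled surface-albedo: g' = 0.3447, ΔT' = 4.65/(1−0.3447) = 7.0960 K.
Change = 7.0960 − 6.1000 = 1.00 K.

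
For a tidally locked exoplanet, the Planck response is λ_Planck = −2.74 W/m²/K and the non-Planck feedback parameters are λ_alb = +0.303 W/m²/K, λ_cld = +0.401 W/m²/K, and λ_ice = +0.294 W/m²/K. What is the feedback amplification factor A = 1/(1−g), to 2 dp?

Convert to gains: g_alb = 0.303/2.74 = 0.1106; g_cld = 0.401/2.74 = 0.1464; g_ice = 0.294/2.74 = 0.1073.
Total gain g = 0.3643.
A = 1/(1 − 0.3643) = 1.57.

1.57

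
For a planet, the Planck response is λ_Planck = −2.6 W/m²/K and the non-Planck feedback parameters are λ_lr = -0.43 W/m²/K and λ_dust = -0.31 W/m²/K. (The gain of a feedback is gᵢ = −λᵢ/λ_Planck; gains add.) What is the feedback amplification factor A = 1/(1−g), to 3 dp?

0.778

Convert to gains: g_lr = -0.43/2.6 = -0.1654; g_dust = -0.31/2.6 = -0.1192.
Total gain g = -0.2846.
A = 1/(1 + 0.2846) = 0.778.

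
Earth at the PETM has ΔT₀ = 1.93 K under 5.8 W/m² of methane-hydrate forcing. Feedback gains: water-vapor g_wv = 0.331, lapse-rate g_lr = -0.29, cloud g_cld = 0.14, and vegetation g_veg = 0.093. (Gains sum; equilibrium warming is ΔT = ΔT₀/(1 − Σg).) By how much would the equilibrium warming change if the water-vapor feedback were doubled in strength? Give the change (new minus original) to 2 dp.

Original: g = 0.274, ΔT = 1.93/(1−0.274) = 2.6584 K.
With doubled water-vapor: g' = 0.605, ΔT' = 1.93/(1−0.605) = 4.8861 K.
Change = 4.8861 − 2.6584 = 2.23 K.

2.23 K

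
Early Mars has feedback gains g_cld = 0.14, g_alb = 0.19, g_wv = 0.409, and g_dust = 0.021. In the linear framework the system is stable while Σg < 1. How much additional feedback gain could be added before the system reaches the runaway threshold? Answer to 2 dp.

Current total gain = 0.14 + 0.19 + 0.409 + 0.021 = 0.76.
Margin to runaway = 1 − 0.76 = 0.24.

0.24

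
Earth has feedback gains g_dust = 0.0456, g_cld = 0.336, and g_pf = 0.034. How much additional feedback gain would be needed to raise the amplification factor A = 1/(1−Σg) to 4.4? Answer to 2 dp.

Current total gain = 0.4156.
Target gain for A = 4.4: g* = 1 − 1/4.4 = 0.7727.
Additional gain needed = 0.7727 − 0.4156 = 0.36.

0.36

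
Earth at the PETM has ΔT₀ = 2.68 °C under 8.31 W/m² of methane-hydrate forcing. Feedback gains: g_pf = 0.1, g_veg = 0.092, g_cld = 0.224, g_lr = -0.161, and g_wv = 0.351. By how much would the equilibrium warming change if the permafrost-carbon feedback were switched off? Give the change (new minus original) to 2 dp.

-1.38 °C

Original: g = 0.606, ΔT = 2.68/(1−0.606) = 6.8020 °C.
Without permafrost-carbon: g' = 0.506, ΔT' = 2.68/(1−0.506) = 5.4251 °C.
Change = 5.4251 − 6.8020 = -1.38 °C.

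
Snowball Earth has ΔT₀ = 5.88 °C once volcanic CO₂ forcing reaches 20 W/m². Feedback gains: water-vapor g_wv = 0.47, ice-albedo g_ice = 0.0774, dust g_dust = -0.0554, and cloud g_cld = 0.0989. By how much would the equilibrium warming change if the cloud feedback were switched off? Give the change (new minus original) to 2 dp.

-2.80 °C

Original: g = 0.5909, ΔT = 5.88/(1−0.5909) = 14.3730 °C.
Without cloud: g' = 0.492, ΔT' = 5.88/(1−0.492) = 11.5748 °C.
Change = 11.5748 − 14.3730 = -2.80 °C.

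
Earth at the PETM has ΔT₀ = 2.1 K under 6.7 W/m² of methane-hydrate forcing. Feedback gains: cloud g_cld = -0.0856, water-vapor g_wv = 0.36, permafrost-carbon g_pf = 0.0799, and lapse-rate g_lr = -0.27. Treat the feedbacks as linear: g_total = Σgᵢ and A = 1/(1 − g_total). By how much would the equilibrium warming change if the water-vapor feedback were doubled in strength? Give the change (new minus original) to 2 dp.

1.49 K

Original: g = 0.0843, ΔT = 2.1/(1−0.0843) = 2.2933 K.
With doubled water-vapor: g' = 0.4443, ΔT' = 2.1/(1−0.4443) = 3.7790 K.
Change = 3.7790 − 2.2933 = 1.49 K.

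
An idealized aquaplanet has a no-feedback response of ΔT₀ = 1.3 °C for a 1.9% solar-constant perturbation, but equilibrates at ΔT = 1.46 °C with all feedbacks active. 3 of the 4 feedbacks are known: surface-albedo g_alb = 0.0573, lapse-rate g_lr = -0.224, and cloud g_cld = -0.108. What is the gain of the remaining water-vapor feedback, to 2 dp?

Amplification A = ΔT/ΔT₀ = 1.46/1.3 = 1.123.
Total gain g = 1 − 1/A = 1 − 1/1.123 = 0.1095.
Known gains sum to 0.0573 − 0.224 − 0.108 = -0.2747.
g_wv = 0.1095 + 0.2747 = 0.38.

0.38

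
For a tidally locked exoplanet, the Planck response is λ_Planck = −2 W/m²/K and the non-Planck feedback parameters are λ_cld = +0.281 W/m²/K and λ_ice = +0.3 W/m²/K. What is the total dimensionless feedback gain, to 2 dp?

0.29

Convert to gains: g_cld = 0.281/2 = 0.1405; g_ice = 0.3/2 = 0.15.
Total gain g = 0.2905.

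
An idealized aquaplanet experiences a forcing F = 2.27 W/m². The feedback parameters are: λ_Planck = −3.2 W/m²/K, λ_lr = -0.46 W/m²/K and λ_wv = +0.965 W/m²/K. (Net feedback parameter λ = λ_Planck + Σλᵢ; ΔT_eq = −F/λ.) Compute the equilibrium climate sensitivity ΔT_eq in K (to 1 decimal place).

Net feedback parameter λ = (−3.2) + (-0.46) + (+0.965) = -2.695 W/m²/K.
ΔT = −F/λ = −2.27/(-2.695) = 0.8 K.

0.8 K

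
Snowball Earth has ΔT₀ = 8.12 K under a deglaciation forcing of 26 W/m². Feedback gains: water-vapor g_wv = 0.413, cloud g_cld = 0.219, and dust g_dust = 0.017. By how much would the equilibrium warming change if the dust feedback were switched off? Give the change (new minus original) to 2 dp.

Original: g = 0.649, ΔT = 8.12/(1−0.649) = 23.1339 K.
Without dust: g' = 0.632, ΔT' = 8.12/(1−0.632) = 22.0652 K.
Change = 22.0652 − 23.1339 = -1.07 K.

-1.07 K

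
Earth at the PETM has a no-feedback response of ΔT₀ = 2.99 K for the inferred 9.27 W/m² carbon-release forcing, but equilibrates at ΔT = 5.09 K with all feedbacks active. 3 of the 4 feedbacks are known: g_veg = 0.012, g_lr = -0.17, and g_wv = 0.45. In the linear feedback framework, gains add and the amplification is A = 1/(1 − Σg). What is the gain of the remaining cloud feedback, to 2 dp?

Amplification A = ΔT/ΔT₀ = 5.09/2.99 = 1.702.
Total gain g = 1 − 1/A = 1 − 1/1.702 = 0.4125.
Known gains sum to 0.012 − 0.17 + 0.45 = 0.292.
g_cld = 0.4125 − 0.292 = 0.12.

0.12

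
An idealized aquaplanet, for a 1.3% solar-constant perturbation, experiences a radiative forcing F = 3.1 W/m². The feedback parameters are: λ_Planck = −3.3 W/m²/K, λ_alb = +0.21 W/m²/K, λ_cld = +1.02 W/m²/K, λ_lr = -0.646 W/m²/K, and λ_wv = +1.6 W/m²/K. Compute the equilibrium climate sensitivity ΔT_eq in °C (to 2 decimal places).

2.78 °C

Net feedback parameter λ = (−3.3) + (+0.21) + (+1.02) + (-0.646) + (+1.6) = -1.116 W/m²/K.
ΔT = −F/λ = −3.1/(-1.116) = 2.78 °C.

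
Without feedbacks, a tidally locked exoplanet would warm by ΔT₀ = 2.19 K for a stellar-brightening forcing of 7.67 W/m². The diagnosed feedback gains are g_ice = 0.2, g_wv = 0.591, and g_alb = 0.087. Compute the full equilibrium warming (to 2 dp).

17.95 K

Total gain g = 0.2 + 0.591 + 0.087 = 0.878.
Amplification A = 1/(1 − 0.878) = 8.197.
ΔT = 2.19 × 8.197 = 17.95 K.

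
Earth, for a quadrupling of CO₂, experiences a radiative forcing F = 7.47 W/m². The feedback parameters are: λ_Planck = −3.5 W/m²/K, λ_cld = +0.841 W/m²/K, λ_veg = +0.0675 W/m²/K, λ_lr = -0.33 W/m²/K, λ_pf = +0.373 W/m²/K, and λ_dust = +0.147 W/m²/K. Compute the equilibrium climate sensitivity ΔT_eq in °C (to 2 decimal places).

3.11 °C

Net feedback parameter λ = (−3.5) + (+0.841) + (+0.0675) + (-0.33) + (+0.373) + (+0.147) = -2.4015 W/m²/K.
ΔT = −F/λ = −7.47/(-2.4015) = 3.11 °C.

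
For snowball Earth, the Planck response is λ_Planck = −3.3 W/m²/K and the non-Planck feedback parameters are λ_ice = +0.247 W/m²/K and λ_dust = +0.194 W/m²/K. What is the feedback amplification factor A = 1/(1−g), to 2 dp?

1.15

Convert to gains: g_ice = 0.247/3.3 = 0.07485; g_dust = 0.194/3.3 = 0.05879.
Total gain g = 0.13364.
A = 1/(1 − 0.13364) = 1.15.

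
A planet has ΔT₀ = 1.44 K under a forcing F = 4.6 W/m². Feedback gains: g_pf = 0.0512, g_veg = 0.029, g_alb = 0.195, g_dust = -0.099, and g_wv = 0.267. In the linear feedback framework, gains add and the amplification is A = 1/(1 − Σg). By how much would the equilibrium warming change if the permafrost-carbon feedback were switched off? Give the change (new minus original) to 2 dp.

Original: g = 0.4432, ΔT = 1.44/(1−0.4432) = 2.5862 K.
Without permafrost-carbon: g' = 0.392, ΔT' = 1.44/(1−0.392) = 2.3684 K.
Change = 2.3684 − 2.5862 = -0.22 K.

-0.22 K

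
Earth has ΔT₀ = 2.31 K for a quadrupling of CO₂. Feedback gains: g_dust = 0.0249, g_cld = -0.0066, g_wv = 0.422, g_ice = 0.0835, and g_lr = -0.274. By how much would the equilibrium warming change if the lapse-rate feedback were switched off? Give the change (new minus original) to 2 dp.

Original: g = 0.2498, ΔT = 2.31/(1−0.2498) = 3.0792 K.
Without lapse-rate: g' = 0.5238, ΔT' = 2.31/(1−0.5238) = 4.8509 K.
Change = 4.8509 − 3.0792 = 1.77 K.

1.77 K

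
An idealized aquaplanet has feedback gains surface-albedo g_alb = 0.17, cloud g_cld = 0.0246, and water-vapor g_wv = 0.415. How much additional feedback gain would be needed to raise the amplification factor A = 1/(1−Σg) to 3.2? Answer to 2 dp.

Current total gain = 0.6096.
Target gain for A = 3.2: g* = 1 − 1/3.2 = 0.6875.
Additional gain needed = 0.6875 − 0.6096 = 0.08.

0.08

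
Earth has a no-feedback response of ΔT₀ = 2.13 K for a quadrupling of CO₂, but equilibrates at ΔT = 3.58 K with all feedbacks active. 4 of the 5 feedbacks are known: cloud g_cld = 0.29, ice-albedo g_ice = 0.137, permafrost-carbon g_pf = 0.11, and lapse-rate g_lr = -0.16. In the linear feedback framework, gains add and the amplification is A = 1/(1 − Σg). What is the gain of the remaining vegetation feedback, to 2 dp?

Amplification A = ΔT/ΔT₀ = 3.58/2.13 = 1.681.
Total gain g = 1 − 1/A = 1 − 1/1.681 = 0.4051.
Known gains sum to 0.29 + 0.137 + 0.11 − 0.16 = 0.377.
g_veg = 0.4051 − 0.377 = 0.03.

0.03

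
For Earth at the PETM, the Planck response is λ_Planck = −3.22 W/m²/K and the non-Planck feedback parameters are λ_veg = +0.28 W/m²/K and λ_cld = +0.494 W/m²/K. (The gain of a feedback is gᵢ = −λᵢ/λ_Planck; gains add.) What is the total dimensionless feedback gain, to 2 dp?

0.24

Convert to gains: g_veg = 0.28/3.22 = 0.08696; g_cld = 0.494/3.22 = 0.1534.
Total gain g = 0.24036.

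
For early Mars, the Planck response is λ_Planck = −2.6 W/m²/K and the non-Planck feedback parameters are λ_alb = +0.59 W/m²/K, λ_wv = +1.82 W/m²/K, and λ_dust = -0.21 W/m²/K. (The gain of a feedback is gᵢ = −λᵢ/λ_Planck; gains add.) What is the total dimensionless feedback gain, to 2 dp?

0.85

Convert to gains: g_alb = 0.59/2.6 = 0.2269; g_wv = 1.82/2.6 = 0.7; g_dust = -0.21/2.6 = -0.08077.
Total gain g = 0.84613.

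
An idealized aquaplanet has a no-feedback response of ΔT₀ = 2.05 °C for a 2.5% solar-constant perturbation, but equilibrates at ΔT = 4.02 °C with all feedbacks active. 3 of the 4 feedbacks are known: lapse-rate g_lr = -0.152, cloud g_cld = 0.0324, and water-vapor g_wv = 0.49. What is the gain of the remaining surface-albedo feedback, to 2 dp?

0.12

Amplification A = ΔT/ΔT₀ = 4.02/2.05 = 1.961.
Total gain g = 1 − 1/A = 1 − 1/1.961 = 0.4901.
Known gains sum to -0.152 + 0.0324 + 0.49 = 0.3704.
g_alb = 0.4901 − 0.3704 = 0.12.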